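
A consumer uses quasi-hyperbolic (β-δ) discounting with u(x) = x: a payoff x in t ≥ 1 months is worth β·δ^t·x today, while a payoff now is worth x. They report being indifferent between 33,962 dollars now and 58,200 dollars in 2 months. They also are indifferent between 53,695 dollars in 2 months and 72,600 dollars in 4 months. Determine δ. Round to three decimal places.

δ ≈ 0.860

The second indifference involves only future payoffs, so β cancels: β·δ^2·53695 = β·δ^4·72600, giving δ^2 = 53695/72600 = 0.73960, so δ = 0.86000.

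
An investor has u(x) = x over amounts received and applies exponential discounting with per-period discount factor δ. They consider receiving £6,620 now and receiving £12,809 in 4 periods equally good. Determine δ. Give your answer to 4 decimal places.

The payoff in 4 periods is discounted by δ^4, so u(6620) = δ^4·u(12809) and δ^4 = u(6620)/u(12809).
With u(x) = x: δ^4 = 6620/12809 = 0.51682.
So δ = 0.51682^(1/4) ≈ 0.8479.

δ ≈ 0.8479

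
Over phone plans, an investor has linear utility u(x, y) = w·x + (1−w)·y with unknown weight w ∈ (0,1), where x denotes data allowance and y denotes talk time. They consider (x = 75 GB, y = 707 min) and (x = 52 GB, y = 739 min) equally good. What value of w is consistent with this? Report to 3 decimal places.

w = 0.582

Indifference: w·75 + (1−w)·707 = w·52 + (1−w)·739.
Rearranging, 23·w − 32·(1−w) = 0.
The marginal rate of substitution is 32/23, so w = 32/(23+32) = 0.582.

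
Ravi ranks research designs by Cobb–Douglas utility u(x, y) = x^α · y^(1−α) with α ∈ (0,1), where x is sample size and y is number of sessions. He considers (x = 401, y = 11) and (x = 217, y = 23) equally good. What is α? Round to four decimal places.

α ≈ 0.5457

Set the two utilities equal: 401^α·11^(1−α) = 217^α·23^(1−α).
Taking logs: α·ln 401 + (1−α)·ln 11 = α·ln 217 + (1−α)·ln 23, i.e. α·0.6140641 = (1−α)·0.7375989.
Thus α·(1.3516630) = 0.7375989, so α = 0.7375989/1.3516630 ≈ 0.5457.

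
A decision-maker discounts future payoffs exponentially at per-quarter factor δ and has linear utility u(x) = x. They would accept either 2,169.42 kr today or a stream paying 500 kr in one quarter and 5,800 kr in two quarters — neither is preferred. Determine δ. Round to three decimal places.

δ ≈ 0.570

Equating present values: 2169.42 = 500δ + 5800δ².
So 5800δ² + 500δ − 2169.42 = 0.
The positive root is δ = [−500 + √(500² + 4·5800·2169.42)] / (2·5800) = (−500 + 7112.000)/11600 ≈ 0.570.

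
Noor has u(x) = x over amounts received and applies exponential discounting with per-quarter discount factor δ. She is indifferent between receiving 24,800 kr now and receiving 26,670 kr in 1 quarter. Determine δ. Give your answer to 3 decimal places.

Indifference means u(24800) = δ · u(26670), so δ = u(24800)/u(26670).
With u(x) = x: δ = 24800/26670 = 0.92988.

δ ≈ 0.930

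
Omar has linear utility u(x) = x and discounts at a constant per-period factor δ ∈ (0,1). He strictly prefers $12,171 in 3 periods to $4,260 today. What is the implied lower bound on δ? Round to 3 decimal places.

δ > 0.705

Under u(x) = x this choice says 4260 < δ^3·12171.
So δ^3 > 4260/12171 = 0.35001; taking the cube root of both positive sides preserves the inequality.
δ > 0.35001^(1/3) = 0.705.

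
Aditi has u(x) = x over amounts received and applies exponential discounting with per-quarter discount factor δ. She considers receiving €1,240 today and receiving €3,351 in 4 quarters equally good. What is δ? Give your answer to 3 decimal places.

δ ≈ 0.780

The payoff in 4 quarters is discounted by δ^4, so u(1240) = δ^4·u(3351) and δ^4 = u(1240)/u(3351).
With u(x) = x: δ^4 = 1240/3351 = 0.37004.
So δ = 0.37004^(1/4) ≈ 0.780.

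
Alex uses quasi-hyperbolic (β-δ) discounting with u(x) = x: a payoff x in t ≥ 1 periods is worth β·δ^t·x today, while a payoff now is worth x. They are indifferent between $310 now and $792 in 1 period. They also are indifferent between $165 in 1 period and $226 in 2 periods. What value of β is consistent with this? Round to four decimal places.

From the later pair, β·δ^1·165 = β·δ^2·226; dividing through, δ = 165/226 = 0.73009.
The first indifference: 310 = β·δ·792, so β = 310/(δ·792) = 310/(0.73009·792) ≈ 0.5361.

β ≈ 0.5361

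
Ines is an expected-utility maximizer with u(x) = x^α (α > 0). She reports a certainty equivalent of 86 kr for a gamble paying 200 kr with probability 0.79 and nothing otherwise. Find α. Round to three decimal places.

α ≈ 0.279

The lottery's expected utility is 0.79·u(200) + 0.21·u(0) = 0.79·200^α (since u(0) = 0 for α > 0).
Indifference: 86^α = 0.79·200^α, so (86/200)^α = 0.79.
α = ln(0.79) / ln(86/200) = -0.235722/-0.843970 ≈ 0.279.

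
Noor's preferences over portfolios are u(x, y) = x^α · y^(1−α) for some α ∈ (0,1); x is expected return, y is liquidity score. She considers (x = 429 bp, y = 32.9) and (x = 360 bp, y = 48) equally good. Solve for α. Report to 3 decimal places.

α ≈ 0.683

Set the two utilities equal: 429^α·32.9^(1−α) = 360^α·48^(1−α).
Taking logs: α·ln 429 + (1−α)·ln 32.9 = α·ln 360 + (1−α)·ln 48, i.e. α·0.175353 = (1−α)·0.377728.
So α/(1−α) = (0.377728)/(0.175353) = 2.154101, and α = 2.154101/3.154101 ≈ 0.683.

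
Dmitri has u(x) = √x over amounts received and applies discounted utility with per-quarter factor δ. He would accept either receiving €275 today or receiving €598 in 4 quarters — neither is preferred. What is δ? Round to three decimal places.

Equating discounted utilities: u(275) = δ^4·u(598) ⇒ δ^4 = u(275)/u(598).
With u(x) = √x: δ^4 = √275/√598 = √(275/598) = 0.67813.
Taking the 4th root: δ = 0.67813^(1/4) ≈ 0.907.

δ ≈ 0.907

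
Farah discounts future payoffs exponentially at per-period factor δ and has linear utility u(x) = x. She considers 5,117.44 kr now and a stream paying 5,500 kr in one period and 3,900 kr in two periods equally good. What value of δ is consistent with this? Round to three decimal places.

δ ≈ 0.640

The stream is worth 5500δ + 3900δ² today, so 5500δ + 3900δ² = 5117.44.
That is, 3900δ² + 5500δ − 5117.44 = 0, a quadratic in δ.
By the quadratic formula (taking the positive root), δ = (−5500 + √110082064.00) / 7800 ≈ 0.640.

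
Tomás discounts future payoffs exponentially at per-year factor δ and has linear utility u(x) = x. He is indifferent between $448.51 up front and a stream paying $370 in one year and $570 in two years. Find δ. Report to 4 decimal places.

δ ≈ 0.6200

Present value of the stream is 370·δ + 570·δ². Indifference gives 370δ + 570δ² = 448.51.
So 570δ² + 370δ − 448.51 = 0.
By the quadratic formula (taking the positive root), δ = (−370 + √1159502.80) / 1140 ≈ 0.6200.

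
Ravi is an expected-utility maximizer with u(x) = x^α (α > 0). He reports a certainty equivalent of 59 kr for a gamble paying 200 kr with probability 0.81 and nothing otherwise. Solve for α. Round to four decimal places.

α ≈ 0.1726

Since u(0) = 0, the lottery's EU is 0.81·200^α.
Indifference: 59^α = 0.81·200^α, so (59/200)^α = 0.81.
α = ln(0.81) / ln(59/200) = -0.2107210/-1.2207799 ≈ 0.1726.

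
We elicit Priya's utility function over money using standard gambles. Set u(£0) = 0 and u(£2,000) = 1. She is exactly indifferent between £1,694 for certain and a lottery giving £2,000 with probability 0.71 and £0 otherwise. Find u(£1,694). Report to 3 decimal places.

0.710

The indifference gives u(£1,694) = 0.71·u(£2,000) + 0.29·u(£0) = 0.71·1 + 0.29·0 = 0.71.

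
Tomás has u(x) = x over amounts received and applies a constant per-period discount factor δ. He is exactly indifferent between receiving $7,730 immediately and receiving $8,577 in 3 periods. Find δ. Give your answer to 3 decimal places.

Indifference means u(7730) = δ^3 · u(8577), so δ^3 = u(7730)/u(8577).
With u(x) = x: δ^3 = 7730/8577 = 0.90125.
So δ = 0.90125^(1/3) ≈ 0.966.

δ ≈ 0.966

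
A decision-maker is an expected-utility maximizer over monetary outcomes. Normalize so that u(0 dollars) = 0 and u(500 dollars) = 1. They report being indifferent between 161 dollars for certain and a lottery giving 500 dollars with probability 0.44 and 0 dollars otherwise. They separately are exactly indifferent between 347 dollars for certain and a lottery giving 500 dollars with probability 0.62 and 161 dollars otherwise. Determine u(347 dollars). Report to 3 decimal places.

The first gamble pins u(161 dollars): it must equal 0.44·1 + 0.56·0 = 0.44.
The second indifference gives u(347 dollars) = 0.62·u(500 dollars) + 0.38·u(161 dollars) = 0.62·1.00 + 0.38·0.44 = 0.7872.

0.787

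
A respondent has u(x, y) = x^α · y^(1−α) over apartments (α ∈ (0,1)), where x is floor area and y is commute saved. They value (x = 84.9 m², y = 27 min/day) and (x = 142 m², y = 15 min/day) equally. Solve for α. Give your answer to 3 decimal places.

The Cobb–Douglas utilities coincide, so 84.9^α·27^(1−α) = 142^α·15^(1−α).
(84.9/142)^α = (15/27)^(1−α); take logs: α·ln(84.9/142) = (1−α)·ln(15/27), i.e. α·-0.514353 = (1−α)·-0.587787.
Thus α·(-1.102140) = -0.587787, so α = -0.587787/-1.102140 ≈ 0.533.

α ≈ 0.533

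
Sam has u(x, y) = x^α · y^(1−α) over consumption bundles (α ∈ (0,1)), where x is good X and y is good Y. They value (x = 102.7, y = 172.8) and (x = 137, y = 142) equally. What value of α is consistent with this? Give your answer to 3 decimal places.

α ≈ 0.405

The Cobb–Douglas utilities coincide, so 102.7^α·172.8^(1−α) = 137^α·142^(1−α).
(102.7/137)^α = (142/172.8)^(1−α); take logs: α·ln(102.7/137) = (1−α)·ln(142/172.8), i.e. α·-0.288169 = (1−α)·-0.196308.
So α/(1−α) = (-0.196308)/(-0.288169) = 0.681225, and α = 0.681225/1.681225 ≈ 0.405.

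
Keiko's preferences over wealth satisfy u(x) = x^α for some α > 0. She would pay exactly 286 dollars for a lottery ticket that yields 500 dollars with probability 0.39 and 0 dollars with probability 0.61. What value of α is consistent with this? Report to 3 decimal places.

α ≈ 1.686

The lottery's expected utility is 0.39·u(500) + 0.61·u(0) = 0.39·500^α (since u(0) = 0 for α > 0).
Setting u(286) equal to that: 286^α = 0.39·500^α ⇒ (286/500)^α = 0.39.
Take logs: α = ln 0.39 / ln(286/500) ≈ 1.68561.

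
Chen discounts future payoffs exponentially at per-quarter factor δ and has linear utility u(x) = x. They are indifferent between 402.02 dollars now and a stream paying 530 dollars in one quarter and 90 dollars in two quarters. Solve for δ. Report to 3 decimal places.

δ ≈ 0.680

Equating present values: 402.02 = 530δ + 90δ².
Rearranged: 90δ² + 530δ − 402.02 = 0.
By the quadratic formula (taking the positive root), δ = (−530 + √425627.20) / 180 ≈ 0.680.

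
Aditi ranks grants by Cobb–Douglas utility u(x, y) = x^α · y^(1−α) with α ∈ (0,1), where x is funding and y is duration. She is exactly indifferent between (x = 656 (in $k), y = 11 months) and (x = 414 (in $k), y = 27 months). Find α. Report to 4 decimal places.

The Cobb–Douglas utilities coincide, so 656^α·11^(1−α) = 414^α·27^(1−α).
Rearrange to (656/414)^α = (27/11)^(1−α) and take logs: α·0.4602948 = (1−α)·0.8979416.
Thus α·(1.3582364) = 0.8979416, so α = 0.8979416/1.3582364 ≈ 0.6611.

α ≈ 0.6611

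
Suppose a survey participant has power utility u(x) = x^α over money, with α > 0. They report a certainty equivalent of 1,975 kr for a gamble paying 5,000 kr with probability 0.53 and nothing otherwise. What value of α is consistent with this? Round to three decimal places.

The lottery's expected utility is 0.53·u(5000) + 0.47·u(0) = 0.53·5000^α (since u(0) = 0 for α > 0).
Equating: 1975^α = 0.53·5000^α, i.e. 0.3950^α = 0.53.
Take logs: α = ln 0.53 / ln(1975/5000) ≈ 0.68350.

α ≈ 0.683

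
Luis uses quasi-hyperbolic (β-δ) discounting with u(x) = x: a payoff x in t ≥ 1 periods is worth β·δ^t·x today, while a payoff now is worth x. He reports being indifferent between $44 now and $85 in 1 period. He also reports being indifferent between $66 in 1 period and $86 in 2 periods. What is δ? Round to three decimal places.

δ ≈ 0.767

Both payoffs in the second observation are in the future, so β drops out: δ^1·66 = δ^2·86 ⇒ δ = 66/86 = 0.76744.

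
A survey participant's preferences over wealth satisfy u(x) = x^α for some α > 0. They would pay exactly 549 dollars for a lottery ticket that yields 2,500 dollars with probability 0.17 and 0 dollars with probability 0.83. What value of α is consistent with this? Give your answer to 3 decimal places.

EU(lottery) = 0.17·2500^α + 0.83·0 = 0.17·2500^α.
Setting u(549) equal to that: 549^α = 0.17·2500^α ⇒ (549/2500)^α = 0.17.
α = ln(0.17) / ln(549/2500) = -1.771957/-1.515948 ≈ 1.169.

α ≈ 1.169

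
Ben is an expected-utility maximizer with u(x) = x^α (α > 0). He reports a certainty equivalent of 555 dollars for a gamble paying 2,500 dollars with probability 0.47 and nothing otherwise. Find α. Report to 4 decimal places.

EU(lottery) = 0.47·2500^α + 0.53·0 = 0.47·2500^α.
Equating: 555^α = 0.47·2500^α, i.e. 0.2220^α = 0.47.
Taking logs: α·ln(555/2500) = ln(0.47), so α = -0.7550226 / -1.5050779 ≈ 0.5017.

α ≈ 0.5017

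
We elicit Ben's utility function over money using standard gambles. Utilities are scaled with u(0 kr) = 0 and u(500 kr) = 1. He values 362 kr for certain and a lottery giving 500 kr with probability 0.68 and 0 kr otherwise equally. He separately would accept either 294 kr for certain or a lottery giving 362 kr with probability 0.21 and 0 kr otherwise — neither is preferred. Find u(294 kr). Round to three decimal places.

From the first indifference, u(362 kr) = 0.68·u(500 kr) + 0.32·u(0 kr) = 0.68·1 + 0.32·0 = 0.68.
Then u(294 kr) = 0.21·u(362 kr) + 0.79·u(0 kr) = 0.21·0.68 + 0.79·0.00 = 0.1428.

0.143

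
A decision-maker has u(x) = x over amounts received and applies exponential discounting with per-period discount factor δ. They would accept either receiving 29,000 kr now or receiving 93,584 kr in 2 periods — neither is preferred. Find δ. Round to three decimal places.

The payoff in 2 periods is discounted by δ^2, so u(29000) = δ^2·u(93584) and δ^2 = u(29000)/u(93584).
With u(x) = x: δ^2 = 29000/93584 = 0.30988.
So δ = 0.30988^(1/2) ≈ 0.557.

δ ≈ 0.557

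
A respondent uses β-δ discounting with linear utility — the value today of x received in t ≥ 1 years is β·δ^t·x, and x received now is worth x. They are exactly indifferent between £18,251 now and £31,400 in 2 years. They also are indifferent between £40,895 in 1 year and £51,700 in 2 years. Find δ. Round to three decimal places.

δ ≈ 0.791

From the later pair, β·δ^1·40895 = β·δ^2·51700; dividing through, δ = 40895/51700 = 0.79101.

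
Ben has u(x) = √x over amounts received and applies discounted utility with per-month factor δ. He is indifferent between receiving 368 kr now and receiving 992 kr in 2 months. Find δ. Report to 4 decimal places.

δ ≈ 0.7804

The payoff in 2 months is discounted by δ^2, so u(368) = δ^2·u(992) and δ^2 = u(368)/u(992).
Since u(x) = √x, δ^2 = √(368/992) = 0.60907.
So δ = 0.60907^(1/2) ≈ 0.7804.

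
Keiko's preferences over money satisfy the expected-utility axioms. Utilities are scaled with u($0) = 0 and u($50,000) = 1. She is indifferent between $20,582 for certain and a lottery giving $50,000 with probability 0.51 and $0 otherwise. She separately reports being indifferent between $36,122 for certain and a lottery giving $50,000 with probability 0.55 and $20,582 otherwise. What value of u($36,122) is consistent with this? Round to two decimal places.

0.78

From the first indifference, u($20,582) = 0.51·u($50,000) + 0.49·u($0) = 0.51·1 + 0.49·0 = 0.51.
Then u($36,122) = 0.55·u($50,000) + 0.45·u($20,582) = 0.55·1.00 + 0.45·0.51 = 0.7795.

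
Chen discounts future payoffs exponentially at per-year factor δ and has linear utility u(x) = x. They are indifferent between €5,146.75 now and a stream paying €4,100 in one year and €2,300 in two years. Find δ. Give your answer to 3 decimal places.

Equating present values: 5146.75 = 4100δ + 2300δ².
Rearranged: 2300δ² + 4100δ − 5146.75 = 0.
δ = (−4100 + √(4100² + 4·2300·5146.75)) / (2·2300) = (−4100 + √64160100.00) / 4600 ≈ 0.850.

δ ≈ 0.850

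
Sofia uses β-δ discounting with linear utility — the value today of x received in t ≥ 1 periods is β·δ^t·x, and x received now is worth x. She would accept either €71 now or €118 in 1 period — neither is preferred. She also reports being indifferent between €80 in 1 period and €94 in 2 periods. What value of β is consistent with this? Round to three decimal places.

From the later pair, β·δ^1·80 = β·δ^2·94; dividing through, δ = 80/94 = 0.85106.
Now use the now-vs-future pair: 71 = β·δ·118 gives β = 71/(0.85106·118) ≈ 0.707.

β ≈ 0.707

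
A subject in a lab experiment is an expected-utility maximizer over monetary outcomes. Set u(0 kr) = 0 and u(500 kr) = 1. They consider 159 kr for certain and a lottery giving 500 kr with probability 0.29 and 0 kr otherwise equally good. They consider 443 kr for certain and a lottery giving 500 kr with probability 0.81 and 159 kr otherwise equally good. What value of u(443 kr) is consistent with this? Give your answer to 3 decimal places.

0.865

From the first indifference, u(159 kr) = 0.29·u(500 kr) + 0.71·u(0 kr) = 0.29·1 + 0.71·0 = 0.29.
The second indifference gives u(443 kr) = 0.81·u(500 kr) + 0.19·u(159 kr) = 0.81·1.00 + 0.19·0.29 = 0.8651.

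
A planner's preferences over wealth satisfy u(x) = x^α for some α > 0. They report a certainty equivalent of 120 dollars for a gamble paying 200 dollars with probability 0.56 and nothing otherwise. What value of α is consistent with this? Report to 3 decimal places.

α ≈ 1.135

The lottery's expected utility is 0.56·u(200) + 0.44·u(0) = 0.56·200^α (since u(0) = 0 for α > 0).
Setting u(120) equal to that: 120^α = 0.56·200^α ⇒ (120/200)^α = 0.56.
Taking logs: α·ln(120/200) = ln(0.56), so α = -0.579818 / -0.510826 ≈ 1.135.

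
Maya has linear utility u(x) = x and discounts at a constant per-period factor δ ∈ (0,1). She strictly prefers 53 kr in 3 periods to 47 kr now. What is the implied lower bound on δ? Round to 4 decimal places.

δ > 0.9607

Under u(x) = x this choice says 47 < δ^3·53.
Hence δ^3 > 47/53 = 0.88679, and x ↦ x^(1/3) is increasing on (0,∞).
δ > 0.88679^(1/3) = 0.9607.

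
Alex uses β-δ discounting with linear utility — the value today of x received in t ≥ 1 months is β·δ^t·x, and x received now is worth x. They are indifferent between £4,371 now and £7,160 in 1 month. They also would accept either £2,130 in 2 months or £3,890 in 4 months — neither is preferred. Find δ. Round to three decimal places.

δ ≈ 0.740

From the later pair, β·δ^2·2130 = β·δ^4·3890; dividing through, δ^2 = 2130/3890 = 0.54756, so δ = 0.73997.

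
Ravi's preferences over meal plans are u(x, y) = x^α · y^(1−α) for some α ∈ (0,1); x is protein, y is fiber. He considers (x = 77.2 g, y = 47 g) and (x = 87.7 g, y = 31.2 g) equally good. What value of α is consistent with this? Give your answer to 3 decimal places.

α ≈ 0.763

Indifference: 77.2^α · 47^(1−α) = 87.7^α · 31.2^(1−α).
Rearrange to (77.2/87.7)^α = (31.2/47)^(1−α) and take logs: α·-0.127522 = (1−α)·-0.409730.
With A = -0.127522 and B = -0.409730: α·A = (1−α)·B, so α = B/(A+B) = -0.409730/-0.537252 ≈ 0.763.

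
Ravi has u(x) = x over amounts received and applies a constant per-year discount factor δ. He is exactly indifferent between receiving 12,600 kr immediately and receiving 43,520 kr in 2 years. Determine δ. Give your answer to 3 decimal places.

Indifference means u(12600) = δ^2 · u(43520), so δ^2 = u(12600)/u(43520).
With u(x) = x: δ^2 = 12600/43520 = 0.28952.
Taking the square root: δ = 0.28952^(1/2) ≈ 0.538.

δ ≈ 0.538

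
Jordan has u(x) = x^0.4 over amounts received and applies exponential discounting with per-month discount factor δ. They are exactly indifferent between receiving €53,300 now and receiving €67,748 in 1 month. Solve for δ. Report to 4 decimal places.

δ ≈ 0.9085

Equating discounted utilities: u(53300) = δ·u(67748) ⇒ δ = u(53300)/u(67748).
With u(x) = x^0.4: δ = 53300^0.4/67748^0.4 = (53300/67748)^0.4 = 0.90852.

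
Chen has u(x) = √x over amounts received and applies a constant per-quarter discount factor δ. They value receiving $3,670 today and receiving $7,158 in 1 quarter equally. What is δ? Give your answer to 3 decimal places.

δ ≈ 0.716

Equating discounted utilities: u(3670) = δ·u(7158) ⇒ δ = u(3670)/u(7158).
Since u(x) = √x, δ = √(3670/7158) = 0.71604.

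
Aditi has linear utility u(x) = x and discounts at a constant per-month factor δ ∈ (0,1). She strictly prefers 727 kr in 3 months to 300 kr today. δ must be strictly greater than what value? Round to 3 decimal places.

The preference means 300 < δ^3·727.
So δ^3 > 300/727 = 0.41265; taking the cube root of both positive sides preserves the inequality.
δ > 0.41265^(1/3) = 0.744.

δ > 0.744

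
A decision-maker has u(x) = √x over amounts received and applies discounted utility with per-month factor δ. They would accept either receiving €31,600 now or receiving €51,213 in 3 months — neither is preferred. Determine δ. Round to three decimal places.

δ ≈ 0.923

Equating discounted utilities: u(31600) = δ^3·u(51213) ⇒ δ^3 = u(31600)/u(51213).
With u(x) = √x: δ^3 = √31600/√51213 = √(31600/51213) = 0.78551.
Hence δ = (0.78551)^(1/3) = 0.92268.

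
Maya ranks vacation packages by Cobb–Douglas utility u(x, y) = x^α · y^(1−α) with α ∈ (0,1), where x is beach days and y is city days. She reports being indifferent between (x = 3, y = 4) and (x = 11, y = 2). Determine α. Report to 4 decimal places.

α ≈ 0.3479

Set the two utilities equal: 3^α·4^(1−α) = 11^α·2^(1−α).
Taking logs: α·ln 3 + (1−α)·ln 4 = α·ln 11 + (1−α)·ln 2, i.e. α·-1.2992830 = (1−α)·-0.6931472.
Thus α·(-1.9924302) = -0.6931472, so α = -0.6931472/-1.9924302 ≈ 0.3479.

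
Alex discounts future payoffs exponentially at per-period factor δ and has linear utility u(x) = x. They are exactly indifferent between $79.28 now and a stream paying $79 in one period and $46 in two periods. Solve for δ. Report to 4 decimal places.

Present value of the stream is 79·δ + 46·δ². Indifference gives 79δ + 46δ² = 79.28.
So 46δ² + 79δ − 79.28 = 0.
The positive root is δ = [−79 + √(79² + 4·46·79.28)] / (2·46) = (−79 + 144.321)/92 ≈ 0.7100.

δ ≈ 0.7100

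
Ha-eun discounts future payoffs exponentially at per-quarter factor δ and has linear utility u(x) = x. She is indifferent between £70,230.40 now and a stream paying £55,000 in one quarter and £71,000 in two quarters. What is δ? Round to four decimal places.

The stream is worth 55000δ + 71000δ² today, so 55000δ + 71000δ² = 70230.40.
So 71000δ² + 55000δ − 70230.40 = 0.
The positive root is δ = [−55000 + √(55000² + 4·71000·70230.40)] / (2·71000) = (−55000 + 151560.000)/142000 ≈ 0.6800.

δ ≈ 0.6800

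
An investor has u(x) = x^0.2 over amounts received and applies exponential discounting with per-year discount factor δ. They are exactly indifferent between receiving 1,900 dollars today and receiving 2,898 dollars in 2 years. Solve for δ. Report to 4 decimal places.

δ ≈ 0.9587

Equating discounted utilities: u(1900) = δ^2·u(2898) ⇒ δ^2 = u(1900)/u(2898).
With u(x) = x^0.2: δ^2 = 1900^0.2/2898^0.2 = (1900/2898)^0.2 = 0.91903.
Taking the square root: δ = 0.91903^(1/2) ≈ 0.9587.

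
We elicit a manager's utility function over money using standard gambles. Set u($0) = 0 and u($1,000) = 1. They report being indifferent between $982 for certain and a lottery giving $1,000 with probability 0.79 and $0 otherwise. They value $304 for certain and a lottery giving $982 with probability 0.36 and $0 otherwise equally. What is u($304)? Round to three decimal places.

0.284

The first gamble pins u($982): it must equal 0.79·1 + 0.21·0 = 0.79.
The second indifference gives u($304) = 0.36·u($982) + 0.64·u($0) = 0.36·0.79 + 0.64·0.00 = 0.2844.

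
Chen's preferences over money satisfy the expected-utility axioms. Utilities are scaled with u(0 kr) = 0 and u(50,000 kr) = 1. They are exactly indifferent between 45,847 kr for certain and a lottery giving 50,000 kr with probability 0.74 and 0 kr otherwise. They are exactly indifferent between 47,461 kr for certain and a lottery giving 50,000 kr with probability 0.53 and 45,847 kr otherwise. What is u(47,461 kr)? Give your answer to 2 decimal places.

From the first indifference, u(45,847 kr) = 0.74·u(50,000 kr) + 0.26·u(0 kr) = 0.74·1 + 0.26·0 = 0.74.
Then u(47,461 kr) = 0.53·u(50,000 kr) + 0.47·u(45,847 kr) = 0.53·1.00 + 0.47·0.74 = 0.8778.

0.88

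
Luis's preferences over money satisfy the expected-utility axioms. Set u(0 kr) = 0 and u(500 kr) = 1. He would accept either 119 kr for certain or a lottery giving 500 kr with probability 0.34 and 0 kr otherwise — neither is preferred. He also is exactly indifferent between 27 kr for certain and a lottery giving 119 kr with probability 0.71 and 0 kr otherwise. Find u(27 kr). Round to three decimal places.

The first gamble pins u(119 kr): it must equal 0.34·1 + 0.66·0 = 0.34.
Chaining: u(27 kr) = 0.71·0.34 + 0.29·0.00 = 0.2414.

0.241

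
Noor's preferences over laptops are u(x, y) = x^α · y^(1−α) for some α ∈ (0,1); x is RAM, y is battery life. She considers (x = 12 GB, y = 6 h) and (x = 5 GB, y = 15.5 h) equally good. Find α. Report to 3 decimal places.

α ≈ 0.520

Indifference: 12^α · 6^(1−α) = 5^α · 15.5^(1−α).
(12/5)^α = (15.5/6)^(1−α); take logs: α·ln(12/5) = (1−α)·ln(15.5/6), i.e. α·0.875469 = (1−α)·0.949081.
With A = 0.875469 and B = 0.949081: α·A = (1−α)·B, so α = B/(A+B) = 0.949081/1.824550 ≈ 0.520.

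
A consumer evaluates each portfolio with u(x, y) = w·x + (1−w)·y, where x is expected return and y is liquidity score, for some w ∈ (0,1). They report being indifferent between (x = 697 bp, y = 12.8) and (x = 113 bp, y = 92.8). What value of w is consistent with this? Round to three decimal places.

u(697,12.8) = u(113,92.8) means w·697 + (1−w)·12.8 = w·113 + (1−w)·92.8.
w·(697−113) = (1−w)·(92.8−12.8), i.e. w·584 = (1−w)·80.
So w/(1−w) = 80/584 = 0.1370, giving w = 80/(584+80) = 0.120.

w = 0.120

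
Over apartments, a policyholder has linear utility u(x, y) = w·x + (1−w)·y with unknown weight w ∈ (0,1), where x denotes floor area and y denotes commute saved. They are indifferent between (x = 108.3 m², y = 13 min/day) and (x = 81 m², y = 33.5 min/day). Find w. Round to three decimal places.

w = 0.429

Equating utilities: w·108.3 + (1−w)·13 = w·81 + (1−w)·33.5.
Collecting terms: w·27.3 = (1−w)·20.5.
The marginal rate of substitution is 20.5/27.3, so w = 20.5/(27.3+20.5) = 0.429.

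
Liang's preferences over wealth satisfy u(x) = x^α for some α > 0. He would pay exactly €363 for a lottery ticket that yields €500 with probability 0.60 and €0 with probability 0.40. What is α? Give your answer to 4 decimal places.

Since u(0) = 0, the lottery's EU is 0.60·500^α.
Equating: 363^α = 0.60·500^α, i.e. 0.7260^α = 0.60.
α = ln(0.60) / ln(363/500) = -0.5108256/-0.3202053 ≈ 1.5953.

α ≈ 1.5953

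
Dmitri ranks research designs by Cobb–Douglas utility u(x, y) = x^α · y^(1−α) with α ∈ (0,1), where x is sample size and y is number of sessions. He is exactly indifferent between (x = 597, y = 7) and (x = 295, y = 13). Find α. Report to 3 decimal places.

Set the two utilities equal: 597^α·7^(1−α) = 295^α·13^(1−α).
(597/295)^α = (13/7)^(1−α); take logs: α·ln(597/295) = (1−α)·ln(13/7), i.e. α·0.704942 = (1−α)·0.619039.
So α/(1−α) = (0.619039)/(0.704942) = 0.878142, and α = 0.878142/1.878142 ≈ 0.468.

α ≈ 0.468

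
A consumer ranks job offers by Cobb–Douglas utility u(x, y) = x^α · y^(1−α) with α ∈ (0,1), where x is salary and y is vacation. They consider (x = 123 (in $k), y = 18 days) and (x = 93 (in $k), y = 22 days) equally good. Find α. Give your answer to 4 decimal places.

The Cobb–Douglas utilities coincide, so 123^α·18^(1−α) = 93^α·22^(1−α).
Taking logs: α·ln 123 + (1−α)·ln 18 = α·ln 93 + (1−α)·ln 22, i.e. α·0.2795849 = (1−α)·0.2006707.
Thus α·(0.4802556) = 0.2006707, so α = 0.2006707/0.4802556 ≈ 0.4178.

α ≈ 0.4178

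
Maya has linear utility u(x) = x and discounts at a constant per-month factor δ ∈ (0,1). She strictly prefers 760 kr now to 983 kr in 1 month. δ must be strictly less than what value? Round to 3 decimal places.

Comparing present values: 760 > δ·983.
So δ < 760/983 = 0.77314.

δ < 0.773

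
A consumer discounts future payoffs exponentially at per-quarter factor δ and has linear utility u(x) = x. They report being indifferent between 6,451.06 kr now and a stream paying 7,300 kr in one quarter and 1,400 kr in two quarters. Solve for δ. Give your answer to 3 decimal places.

Present value of the stream is 7300·δ + 1400·δ². Indifference gives 7300δ + 1400δ² = 6451.06.
Rearranged: 1400δ² + 7300δ − 6451.06 = 0.
By the quadratic formula (taking the positive root), δ = (−7300 + √89415936.00) / 2800 ≈ 0.770.

δ ≈ 0.770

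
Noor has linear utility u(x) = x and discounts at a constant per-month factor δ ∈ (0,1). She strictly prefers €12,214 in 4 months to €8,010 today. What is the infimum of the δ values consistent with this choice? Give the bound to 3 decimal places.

The preference means 8010 < δ^4·12214.
Hence δ^4 > 8010/12214 = 0.65580, and x ↦ x^(1/4) is increasing on (0,∞).
δ > (8010/12214)^(1/4) ≈ 0.900.

δ > 0.900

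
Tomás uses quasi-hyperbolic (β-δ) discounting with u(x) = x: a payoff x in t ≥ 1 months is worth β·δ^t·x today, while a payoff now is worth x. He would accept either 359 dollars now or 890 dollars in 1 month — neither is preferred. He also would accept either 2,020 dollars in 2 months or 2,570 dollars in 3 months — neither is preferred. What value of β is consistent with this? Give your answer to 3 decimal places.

The second indifference involves only future payoffs, so β cancels: β·δ^2·2020 = β·δ^3·2570, giving δ = 2020/2570 = 0.78599.
The first indifference: 359 = β·δ·890, so β = 359/(δ·890) = 359/(0.78599·890) ≈ 0.513.

β ≈ 0.513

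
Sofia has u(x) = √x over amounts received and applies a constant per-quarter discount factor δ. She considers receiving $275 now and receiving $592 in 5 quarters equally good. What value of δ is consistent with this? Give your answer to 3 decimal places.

δ ≈ 0.926

Indifference means u(275) = δ^5 · u(592), so δ^5 = u(275)/u(592).
With u(x) = √x: δ^5 = √275/√592 = √(275/592) = 0.68156.
So δ = 0.68156^(1/5) ≈ 0.926.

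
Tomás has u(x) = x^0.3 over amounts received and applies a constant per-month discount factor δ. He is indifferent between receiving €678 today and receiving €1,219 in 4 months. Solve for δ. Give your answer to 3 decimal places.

Equating discounted utilities: u(678) = δ^4·u(1219) ⇒ δ^4 = u(678)/u(1219).
With u(x) = x^0.3: δ^4 = 678^0.3/1219^0.3 = (678/1219)^0.3 = 0.83862.
Hence δ = (0.83862)^(1/4) = 0.95696.

δ ≈ 0.957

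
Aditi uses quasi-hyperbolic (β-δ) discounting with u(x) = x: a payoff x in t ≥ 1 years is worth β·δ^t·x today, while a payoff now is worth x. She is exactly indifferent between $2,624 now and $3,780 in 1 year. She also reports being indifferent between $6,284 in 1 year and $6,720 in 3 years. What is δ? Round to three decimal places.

δ ≈ 0.967

Both payoffs in the second observation are in the future, so β drops out: δ^1·6284 = δ^3·6720 ⇒ δ^2 = 6284/6720 = 0.93512, so δ = 0.96702.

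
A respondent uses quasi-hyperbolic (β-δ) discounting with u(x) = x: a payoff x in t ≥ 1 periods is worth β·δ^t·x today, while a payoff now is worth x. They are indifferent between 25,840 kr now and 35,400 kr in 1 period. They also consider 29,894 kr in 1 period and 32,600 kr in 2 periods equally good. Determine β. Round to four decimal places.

β ≈ 0.7960

Both payoffs in the second observation are in the future, so β drops out: δ^1·29894 = δ^2·32600 ⇒ δ = 29894/32600 = 0.91699.
Now use the now-vs-future pair: 25840 = β·δ·35400 gives β = 25840/(0.91699·35400) ≈ 0.7960.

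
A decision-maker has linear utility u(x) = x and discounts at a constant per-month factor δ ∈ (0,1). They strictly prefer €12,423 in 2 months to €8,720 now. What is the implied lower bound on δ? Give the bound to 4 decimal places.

δ > 0.8378

The preference means 8720 < δ^2·12423.
Dividing by 12423: δ^2 > 0.70192. Both sides are positive, so the square root keeps the direction.
δ > 0.70192^(1/2) = 0.8378.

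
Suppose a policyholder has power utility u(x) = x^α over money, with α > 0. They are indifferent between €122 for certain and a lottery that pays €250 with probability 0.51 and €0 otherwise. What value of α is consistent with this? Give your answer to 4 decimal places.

The lottery's expected utility is 0.51·u(250) + 0.49·u(0) = 0.51·250^α (since u(0) = 0 for α > 0).
Equating: 122^α = 0.51·250^α, i.e. 0.4880^α = 0.51.
Taking logs: α·ln(122/250) = ln(0.51), so α = -0.6733446 / -0.7174399 ≈ 0.9385.

α ≈ 0.9385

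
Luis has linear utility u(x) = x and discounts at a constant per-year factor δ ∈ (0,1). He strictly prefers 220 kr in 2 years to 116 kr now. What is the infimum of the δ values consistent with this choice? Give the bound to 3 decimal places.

δ > 0.726

The preference means 116 < δ^2·220.
Hence δ^2 > 116/220 = 0.52727, and x ↦ x^(1/2) is increasing on (0,∞).
δ > 0.52727^(1/2) = 0.726.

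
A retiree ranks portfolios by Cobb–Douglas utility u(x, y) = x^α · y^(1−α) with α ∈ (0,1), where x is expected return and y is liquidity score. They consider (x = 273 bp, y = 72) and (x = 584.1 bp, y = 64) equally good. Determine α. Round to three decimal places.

α ≈ 0.134

Set the two utilities equal: 273^α·72^(1−α) = 584.1^α·64^(1−α).
Taking logs: α·ln 273 + (1−α)·ln 72 = α·ln 584.1 + (1−α)·ln 64, i.e. α·-0.760600 = (1−α)·-0.117783.
Thus α·(-0.878383) = -0.117783, so α = -0.117783/-0.878383 ≈ 0.134.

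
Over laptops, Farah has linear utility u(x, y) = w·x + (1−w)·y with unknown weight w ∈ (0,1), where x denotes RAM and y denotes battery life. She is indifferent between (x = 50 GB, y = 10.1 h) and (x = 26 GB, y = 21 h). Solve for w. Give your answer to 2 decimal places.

w = 0.31

Equating utilities: w·50 + (1−w)·10.1 = w·26 + (1−w)·21.
w·(50−26) = (1−w)·(21−10.1), i.e. w·24 = (1−w)·10.9.
So w/(1−w) = 10.9/24 = 0.4542, giving w = 10.9/(24+10.9) = 0.31.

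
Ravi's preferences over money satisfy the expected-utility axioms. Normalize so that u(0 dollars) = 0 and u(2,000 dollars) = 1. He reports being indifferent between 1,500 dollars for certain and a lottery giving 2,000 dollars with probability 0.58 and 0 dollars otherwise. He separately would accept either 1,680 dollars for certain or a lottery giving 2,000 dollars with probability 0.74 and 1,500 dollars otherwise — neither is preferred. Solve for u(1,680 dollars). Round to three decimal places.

First, u(1,500 dollars) = 0.58·u(2,000 dollars) + 0.42·u(0 dollars) = 0.58.
Chaining: u(1,680 dollars) = 0.74·1.00 + 0.26·0.58 = 0.8908.

0.891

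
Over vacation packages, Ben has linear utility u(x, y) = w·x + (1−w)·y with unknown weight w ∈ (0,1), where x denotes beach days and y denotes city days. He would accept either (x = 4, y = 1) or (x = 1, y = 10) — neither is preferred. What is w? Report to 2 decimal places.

w = 0.75

Indifference: w·4 + (1−w)·1 = w·1 + (1−w)·10.
w·(4−1) = (1−w)·(10−1), i.e. w·3 = (1−w)·9.
Hence w = 9/(3+9) = 9/12 = 0.75.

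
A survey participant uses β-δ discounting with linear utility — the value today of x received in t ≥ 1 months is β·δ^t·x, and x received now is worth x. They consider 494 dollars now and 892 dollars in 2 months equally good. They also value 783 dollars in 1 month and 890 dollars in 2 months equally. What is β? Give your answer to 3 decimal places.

β ≈ 0.716

Both payoffs in the second observation are in the future, so β drops out: δ^1·783 = δ^2·890 ⇒ δ = 783/890 = 0.87978.
Substituting δ into 494 = β·δ^2·892: β = 494/(690.412) ≈ 0.716.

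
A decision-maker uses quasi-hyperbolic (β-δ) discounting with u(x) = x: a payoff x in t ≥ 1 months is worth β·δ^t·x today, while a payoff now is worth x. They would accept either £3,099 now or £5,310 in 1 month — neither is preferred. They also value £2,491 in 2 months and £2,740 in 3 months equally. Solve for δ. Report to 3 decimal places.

The second indifference involves only future payoffs, so β cancels: β·δ^2·2491 = β·δ^3·2740, giving δ = 2491/2740 = 0.90912.

δ ≈ 0.909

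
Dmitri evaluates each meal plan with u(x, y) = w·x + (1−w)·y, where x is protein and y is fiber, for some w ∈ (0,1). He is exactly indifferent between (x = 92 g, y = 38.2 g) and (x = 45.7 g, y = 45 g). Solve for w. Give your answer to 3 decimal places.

u(92,38.2) = u(45.7,45) means w·92 + (1−w)·38.2 = w·45.7 + (1−w)·45.
w·(92−45.7) = (1−w)·(45−38.2), i.e. w·46.3 = (1−w)·6.8.
The marginal rate of substitution is 6.8/46.3, so w = 6.8/(46.3+6.8) = 0.128.

w = 0.128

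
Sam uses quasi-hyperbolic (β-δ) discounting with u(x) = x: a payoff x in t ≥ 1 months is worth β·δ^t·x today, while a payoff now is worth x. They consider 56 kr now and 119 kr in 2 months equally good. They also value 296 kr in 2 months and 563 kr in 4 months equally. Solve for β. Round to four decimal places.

From the later pair, β·δ^2·296 = β·δ^4·563; dividing through, δ^2 = 296/563 = 0.52575, so δ = 0.72509.
The first indifference: 56 = β·δ^2·119, so β = 56/(δ^2·119) = 56/(0.52575·119) ≈ 0.8951.

β ≈ 0.8951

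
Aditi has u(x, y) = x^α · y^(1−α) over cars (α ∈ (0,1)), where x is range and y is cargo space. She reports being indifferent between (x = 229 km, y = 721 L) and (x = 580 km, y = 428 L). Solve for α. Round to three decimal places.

Indifference: 229^α · 721^(1−α) = 580^α · 428^(1−α).
(229/580)^α = (428/721)^(1−α); take logs: α·ln(229/580) = (1−α)·ln(428/721), i.e. α·-0.929306 = (1−α)·-0.521516.
With A = -0.929306 and B = -0.521516: α·A = (1−α)·B, so α = B/(A+B) = -0.521516/-1.450822 ≈ 0.359.

α ≈ 0.359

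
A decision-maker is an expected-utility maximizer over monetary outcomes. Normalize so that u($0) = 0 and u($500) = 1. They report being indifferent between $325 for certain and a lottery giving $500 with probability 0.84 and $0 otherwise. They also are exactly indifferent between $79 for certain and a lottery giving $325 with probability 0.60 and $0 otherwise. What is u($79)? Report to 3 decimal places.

0.504

From the first indifference, u($325) = 0.84·u($500) + 0.16·u($0) = 0.84·1 + 0.16·0 = 0.84.
The second indifference gives u($79) = 0.60·u($325) + 0.40·u($0) = 0.60·0.84 + 0.40·0.00 = 0.5040.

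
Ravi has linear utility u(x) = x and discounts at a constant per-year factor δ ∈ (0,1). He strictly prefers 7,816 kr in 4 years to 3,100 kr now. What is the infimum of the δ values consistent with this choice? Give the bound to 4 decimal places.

δ > 0.7936

Comparing present values: 3100 < δ^4·7816.
Dividing by 7816: δ^4 > 0.39662. Both sides are positive, so the 4th root keeps the direction.
δ > 0.39662^(1/4) = 0.7936.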